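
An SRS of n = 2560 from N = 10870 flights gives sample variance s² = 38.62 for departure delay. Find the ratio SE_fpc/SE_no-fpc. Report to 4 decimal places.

0.8744

f = n/N = 2560/10870 = 0.23551058.
SE_no-fpc = √(s²/n) = 0.12282482; SE_fpc = √((1−f)s²/n) = 0.10739199.
Ratio = √(1−f) = 0.87435086.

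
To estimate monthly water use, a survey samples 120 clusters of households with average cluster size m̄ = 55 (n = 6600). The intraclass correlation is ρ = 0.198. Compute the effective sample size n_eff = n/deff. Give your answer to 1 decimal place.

564.5

deff = 1 + (55 − 1)·0.198 = 1 + 10.692 = 11.692.
n_eff = 6600 / 11.692 = 564.5.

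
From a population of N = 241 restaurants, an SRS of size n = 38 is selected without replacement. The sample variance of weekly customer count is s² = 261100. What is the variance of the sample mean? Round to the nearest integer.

5788

Under SRS without replacement, Var(ȳ) = (1 − f)·s²/n with f = n/N = 38/241 = 0.15767635.
Var(ȳ) = (1 − 0.15767635)·261100/38 = 0.84232365·6871.0526 = 5787.6501.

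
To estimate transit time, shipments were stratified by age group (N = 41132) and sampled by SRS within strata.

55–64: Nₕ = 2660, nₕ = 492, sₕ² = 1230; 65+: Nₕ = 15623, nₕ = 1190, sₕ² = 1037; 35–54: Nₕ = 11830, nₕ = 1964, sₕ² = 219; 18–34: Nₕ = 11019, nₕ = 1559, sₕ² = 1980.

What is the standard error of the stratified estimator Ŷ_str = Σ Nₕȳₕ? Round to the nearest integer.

18876

Var(Ŷ_str) = Σₕ Nₕ²(1 − fₕ)sₕ²/nₕ.
55–64: 2660²·(1 − 492/2660)·1230/492 = 1.44172 × 10^7.
65+: 15623²·(1 − 1190/15623)·1037/1190 = 1.964956 × 10^8.
35–54: 11830²·(1 − 1964/11830)·219/1964 = 1.301453 × 10^7.
18–34: 11019²·(1 − 1559/11019)·1980/1559 = 1.3238915 × 10^8.
Sum = 3.5631648 × 10^8.
SE = √(3.5631648 × 10^8) = 18876.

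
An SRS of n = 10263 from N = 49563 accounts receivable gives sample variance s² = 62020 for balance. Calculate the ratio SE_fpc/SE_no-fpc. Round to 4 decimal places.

0.8905

f = n/N = 10263/49563 = 0.20706979.
SE_no-fpc = √(s²/n) = 2.4582651; SE_fpc = √((1−f)s²/n) = 2.1890022.
Ratio = √(1−f) = 0.89046629.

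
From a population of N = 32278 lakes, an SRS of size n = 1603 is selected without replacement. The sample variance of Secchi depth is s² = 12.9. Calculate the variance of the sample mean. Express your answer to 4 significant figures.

Under SRS without replacement, Var(ȳ) = (1 − f)·s²/n with f = n/N = 1603/32278 = 0.04966231.
Var(ȳ) = (1 − 0.04966231)·12.9/1603 = 0.95033769·0.0080474111 = 0.0076477581.

0.007648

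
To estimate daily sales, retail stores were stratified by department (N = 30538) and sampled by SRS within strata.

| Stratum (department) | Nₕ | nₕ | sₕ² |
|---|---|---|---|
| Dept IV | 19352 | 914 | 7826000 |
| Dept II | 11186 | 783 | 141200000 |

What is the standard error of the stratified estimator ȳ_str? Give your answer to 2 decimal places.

160.56

Var(ȳ_str) = Σₕ Wₕ²(1 − fₕ)sₕ²/nₕ with Wₕ = Nₕ/N, N = 30538.
Dept IV: Wₕ = 0.63370227; term = 0.63370227²·(1 − 0.04723026)·7826000/914 = 3276.0622.
Dept II: Wₕ = 0.36629773; term = 0.36629773²·(1 − 0.06999821)·141200000/783 = 22502.21.
Sum = 25778.272.
SE = √(25778.272) = 160.56.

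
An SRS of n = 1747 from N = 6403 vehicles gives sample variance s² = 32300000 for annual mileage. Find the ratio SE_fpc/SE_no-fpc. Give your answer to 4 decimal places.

f = n/N = 1747/6403 = 0.27284086.
SE_no-fpc = √(s²/n) = 135.97367; SE_fpc = √((1−f)s²/n) = 115.94968.
Ratio = √(1−f) = 0.85273627.

0.8527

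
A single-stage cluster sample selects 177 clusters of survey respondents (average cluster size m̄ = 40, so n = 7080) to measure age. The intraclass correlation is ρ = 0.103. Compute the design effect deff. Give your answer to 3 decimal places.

5.017

deff = 1 + (40 − 1)·0.103 = 1 + 4.017 = 5.017.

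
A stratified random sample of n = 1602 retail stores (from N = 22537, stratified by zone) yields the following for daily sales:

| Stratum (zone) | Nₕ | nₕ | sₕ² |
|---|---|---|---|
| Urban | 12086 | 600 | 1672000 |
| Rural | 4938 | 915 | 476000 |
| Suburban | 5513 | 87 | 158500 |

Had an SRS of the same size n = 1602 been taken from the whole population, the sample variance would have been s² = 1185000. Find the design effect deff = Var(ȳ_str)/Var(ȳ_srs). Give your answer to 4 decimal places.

Var(ȳ_str) = Σ Wₕ²(1−fₕ)sₕ²/nₕ with Wₕ = Nₕ/22537:
  Urban: (12086/22537)²·(1−600/12086)·1672000/600 = 761.6303
  Rural: (4938/22537)²·(1−915/4938)·476000/915 = 20.346737
  Suburban: (5513/22537)²·(1−87/5513)·158500/87 = 107.29651
  → Var(ȳ_str) = 889.27355.
Var(ȳ_srs) = (1 − 1602/22537)·1185000/1602 = 687.12017.
deff = 889.27355 / 687.12017 = 1.2942.

1.2942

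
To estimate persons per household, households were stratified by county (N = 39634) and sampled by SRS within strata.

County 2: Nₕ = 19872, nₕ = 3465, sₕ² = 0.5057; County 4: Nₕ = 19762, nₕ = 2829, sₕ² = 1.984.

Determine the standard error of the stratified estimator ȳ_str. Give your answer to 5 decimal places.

Var(ȳ_str) = Σₕ Wₕ²(1 − fₕ)sₕ²/nₕ with Wₕ = Nₕ/N, N = 39634.
County 2: Wₕ = 0.50138770; term = 0.50138770²·(1 − 0.17436594)·0.5057/3465 = 3.0291771 × 10^-5.
County 4: Wₕ = 0.49861230; term = 0.49861230²·(1 − 0.14315353)·1.984/2829 = 1.4939557 × 10^-4.
Sum = 1.7968734 × 10^-4.
SE = √(1.7968734 × 10^-4) = 0.01340.

0.01340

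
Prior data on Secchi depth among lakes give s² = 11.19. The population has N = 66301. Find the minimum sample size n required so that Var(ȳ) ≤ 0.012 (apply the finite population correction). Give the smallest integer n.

Without fpc, n₀ = s²/D = 11.19/0.012 = 932.5000.
With fpc, (1 − n/N)·s²/n ≤ D requires n ≥ n₀/(1 + n₀/N) = 932.5000/(1 + 932.5000/66301) = 919.5666.
Rounding up, n = 920.

920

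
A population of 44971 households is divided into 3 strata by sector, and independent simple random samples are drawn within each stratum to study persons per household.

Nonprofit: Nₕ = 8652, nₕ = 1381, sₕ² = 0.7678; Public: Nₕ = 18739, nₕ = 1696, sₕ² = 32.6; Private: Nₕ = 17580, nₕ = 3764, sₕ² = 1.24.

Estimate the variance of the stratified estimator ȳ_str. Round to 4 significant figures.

Var(ȳ_str) = Σₕ Wₕ²(1 − fₕ)sₕ²/nₕ with Wₕ = Nₕ/N, N = 44971.
Nonprofit: Wₕ = 0.19239065; term = 0.19239065²·(1 − 0.15961627)·0.7678/1381 = 1.7294181 × 10^-5.
Public: Wₕ = 0.41669076; term = 0.41669076²·(1 − 0.09050643)·32.6/1696 = 0.0030354223.
Private: Wₕ = 0.39091859; term = 0.39091859²·(1 − 0.21410694)·1.24/3764 = 3.9564727 × 10^-5.
Sum = 0.0030922812.

0.003092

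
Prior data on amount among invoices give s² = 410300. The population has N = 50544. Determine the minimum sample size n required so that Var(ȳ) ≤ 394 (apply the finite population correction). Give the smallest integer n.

1021

Without fpc, n₀ = s²/D = 410300/394 = 1041.3706.
With fpc, (1 − n/N)·s²/n ≤ D requires n ≥ n₀/(1 + n₀/N) = 1041.3706/(1 + 1041.3706/50544) = 1020.3481.
Rounding up, n = 1021.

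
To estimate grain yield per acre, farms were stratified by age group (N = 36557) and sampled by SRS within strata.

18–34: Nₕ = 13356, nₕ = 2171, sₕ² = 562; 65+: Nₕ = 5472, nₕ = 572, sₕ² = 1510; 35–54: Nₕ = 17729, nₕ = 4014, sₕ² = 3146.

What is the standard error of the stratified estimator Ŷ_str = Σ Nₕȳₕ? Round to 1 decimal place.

17321.3

Var(Ŷ_str) = Σₕ Nₕ²(1 − fₕ)sₕ²/nₕ.
18–34: 13356²·(1 − 2171/13356)·562/2171 = 3.8671311 × 10^7.
65+: 5472²·(1 − 572/5472)·1510/572 = 7.0782042 × 10^7.
35–54: 17729²·(1 − 4014/17729)·3146/4014 = 1.9057301 × 10^8.
Sum = 3.0002636 × 10^8.
SE = √(3.0002636 × 10^8) = 17321.3.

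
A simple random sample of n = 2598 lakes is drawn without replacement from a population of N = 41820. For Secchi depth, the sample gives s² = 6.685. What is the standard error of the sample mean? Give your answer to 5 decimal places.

Under SRS without replacement, Var(ȳ) = (1 − f)·s²/n with f = n/N = 2598/41820 = 0.06212339.
Var(ȳ) = (1 − 0.06212339)·6.685/2598 = 0.93787661·0.0025731332 = 0.0024132814.
SE(ȳ) = √(0.0024132814) = 0.04913.

0.04913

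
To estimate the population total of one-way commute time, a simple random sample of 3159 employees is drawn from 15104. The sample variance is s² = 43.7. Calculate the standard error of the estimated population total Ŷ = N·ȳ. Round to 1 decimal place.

Var(Ŷ) = N²·Var(ȳ) = N²·(1 − n/N)·s²/n.
f = 3159/15104 = 0.20914989; Var(ȳ) = 0.79085011·43.7/3159 = 0.010940218.
Var(Ŷ) = 15104² · 0.010940218 = 2.4958009 × 10^6.
SE(Ŷ) = √(2.4958009 × 10^6) = 1579.8.

1579.8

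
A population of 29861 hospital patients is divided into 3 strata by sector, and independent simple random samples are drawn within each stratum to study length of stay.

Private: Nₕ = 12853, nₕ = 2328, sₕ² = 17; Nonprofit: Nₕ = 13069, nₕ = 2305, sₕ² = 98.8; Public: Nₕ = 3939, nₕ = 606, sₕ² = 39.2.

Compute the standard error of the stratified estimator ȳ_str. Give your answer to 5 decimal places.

0.09393

Var(ȳ_str) = Σₕ Wₕ²(1 − fₕ)sₕ²/nₕ with Wₕ = Nₕ/N, N = 29861.
Private: Wₕ = 0.43042765; term = 0.43042765²·(1 − 0.18112503)·17/2328 = 0.0011078574.
Nonprofit: Wₕ = 0.43766116; term = 0.43766116²·(1 − 0.17637157)·98.8/2305 = 0.0067622834.
Public: Wₕ = 0.13191119; term = 0.13191119²·(1 − 0.15384615)·39.2/606 = 9.524146 × 10^-4.
Sum = 0.0088225554.
SE = √(0.0088225554) = 0.09393.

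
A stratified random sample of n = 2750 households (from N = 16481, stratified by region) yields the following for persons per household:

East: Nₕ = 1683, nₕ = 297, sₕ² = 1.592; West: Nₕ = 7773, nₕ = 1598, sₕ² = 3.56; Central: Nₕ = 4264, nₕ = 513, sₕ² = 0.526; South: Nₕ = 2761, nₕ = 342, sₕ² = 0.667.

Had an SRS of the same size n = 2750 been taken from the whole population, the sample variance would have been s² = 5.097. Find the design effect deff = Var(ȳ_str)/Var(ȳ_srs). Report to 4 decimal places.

Var(ȳ_str) = Σ Wₕ²(1−fₕ)sₕ²/nₕ with Wₕ = Nₕ/16481:
  East: (1683/16481)²·(1−297/1683)·1.592/297 = 4.6032742 × 10^-5
  West: (7773/16481)²·(1−1598/7773)·3.56/1598 = 3.9366947 × 10^-4
  Central: (4264/16481)²·(1−513/4264)·0.526/513 = 6.0376165 × 10^-5
  South: (2761/16481)²·(1−342/2761)·0.667/342 = 4.7955109 × 10^-5
  → Var(ȳ_str) = 5.4803349 × 10^-4.
Var(ȳ_srs) = (1 − 2750/16481)·5.097/2750 = 0.0015441893.
deff = (5.4803349 × 10^-4) / 0.0015441893 = 0.3549.

0.3549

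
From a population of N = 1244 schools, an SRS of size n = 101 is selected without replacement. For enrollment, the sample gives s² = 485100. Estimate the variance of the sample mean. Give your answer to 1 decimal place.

Under SRS without replacement, Var(ȳ) = (1 − f)·s²/n with f = n/N = 101/1244 = 0.08118971.
Var(ȳ) = (1 − 0.08118971)·485100/101 = 0.91881029·4802.9703 = 4413.0185.

4413.0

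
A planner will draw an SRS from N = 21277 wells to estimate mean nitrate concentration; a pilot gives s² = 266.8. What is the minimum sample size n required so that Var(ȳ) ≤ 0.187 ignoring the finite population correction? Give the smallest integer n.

1427

Without fpc, n₀ = s²/D = 266.8/0.187 = 1426.7380.
Rounding up, n = 1427.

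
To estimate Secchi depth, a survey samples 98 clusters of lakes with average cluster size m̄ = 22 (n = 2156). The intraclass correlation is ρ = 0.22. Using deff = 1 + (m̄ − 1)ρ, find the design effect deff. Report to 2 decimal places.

deff = 1 + (22 − 1)·0.22 = 1 + 4.62 = 5.62.

5.62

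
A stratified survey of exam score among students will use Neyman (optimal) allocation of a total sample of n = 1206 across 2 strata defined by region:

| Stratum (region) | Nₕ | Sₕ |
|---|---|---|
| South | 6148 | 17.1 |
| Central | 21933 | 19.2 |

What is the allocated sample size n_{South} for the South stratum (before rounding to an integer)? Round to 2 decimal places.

240.93

Neyman allocation: nₕ = n·NₕSₕ / Σⱼ NⱼSⱼ.
Σ NⱼSⱼ = 6148·17.1 + 21933·19.2 = 526244.4.
n_{South} = 1206·6148·17.1 / 526244.4 = 240.93.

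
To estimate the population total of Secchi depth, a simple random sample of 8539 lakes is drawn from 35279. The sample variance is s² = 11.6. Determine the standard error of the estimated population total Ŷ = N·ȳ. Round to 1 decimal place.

1132.0

Var(Ŷ) = N²·Var(ȳ) = N²·(1 − n/N)·s²/n.
f = 8539/35279 = 0.24204201; Var(ȳ) = 0.75795799·11.6/8539 = 0.0010296654.
Var(Ŷ) = 35279² · 0.0010296654 = 1.2815296 × 10^6.
SE(Ŷ) = √(1.2815296 × 10^6) = 1132.0.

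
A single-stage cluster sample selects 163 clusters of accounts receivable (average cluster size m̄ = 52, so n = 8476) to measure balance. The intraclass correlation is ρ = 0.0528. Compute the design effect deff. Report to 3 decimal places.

deff = 1 + (52 − 1)·0.0528 = 1 + 2.6928 = 3.6928.

3.693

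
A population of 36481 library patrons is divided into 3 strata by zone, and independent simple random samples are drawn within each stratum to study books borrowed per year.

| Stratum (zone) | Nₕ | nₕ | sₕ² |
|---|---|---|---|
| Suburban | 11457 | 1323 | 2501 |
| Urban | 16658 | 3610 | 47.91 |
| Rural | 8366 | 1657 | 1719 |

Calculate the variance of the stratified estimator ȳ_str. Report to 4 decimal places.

0.2108

Var(ȳ_str) = Σₕ Wₕ²(1 − fₕ)sₕ²/nₕ with Wₕ = Nₕ/N, N = 36481.
Suburban: Wₕ = 0.31405389; term = 0.31405389²·(1 − 0.11547526)·2501/1323 = 0.16491957.
Urban: Wₕ = 0.45662125; term = 0.45662125²·(1 − 0.21671269)·47.91/3610 = 0.0021674661.
Rural: Wₕ = 0.22932485; term = 0.22932485²·(1 − 0.19806359)·1719/1657 = 0.043751762.
Sum = 0.2108388.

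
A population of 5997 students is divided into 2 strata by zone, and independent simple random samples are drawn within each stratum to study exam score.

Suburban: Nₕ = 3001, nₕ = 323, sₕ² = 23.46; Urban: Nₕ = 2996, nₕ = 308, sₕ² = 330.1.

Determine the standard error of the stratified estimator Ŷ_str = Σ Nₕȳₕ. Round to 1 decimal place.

3035.6

Var(Ŷ_str) = Σₕ Nₕ²(1 − fₕ)sₕ²/nₕ.
Suburban: 3001²·(1 − 323/3001)·23.46/323 = 583716.61.
Urban: 2996²·(1 − 308/2996)·330.1/308 = 8.6310947 × 10^6.
Sum = 9.2148113 × 10^6.
SE = √(9.2148113 × 10^6) = 3035.6.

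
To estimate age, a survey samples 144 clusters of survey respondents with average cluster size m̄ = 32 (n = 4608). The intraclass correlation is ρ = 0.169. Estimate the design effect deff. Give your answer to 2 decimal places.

deff = 1 + (32 − 1)·0.169 = 1 + 5.239 = 6.239.

6.24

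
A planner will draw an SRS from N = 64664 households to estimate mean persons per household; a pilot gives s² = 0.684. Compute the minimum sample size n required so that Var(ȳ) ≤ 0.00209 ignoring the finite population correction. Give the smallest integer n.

328

Without fpc, n₀ = s²/D = 0.684/0.00209 = 327.2727.
Rounding up, n = 328.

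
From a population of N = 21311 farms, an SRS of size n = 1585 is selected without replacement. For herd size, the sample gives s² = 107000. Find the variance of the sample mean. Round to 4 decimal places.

62.4870

Under SRS without replacement, Var(ȳ) = (1 − f)·s²/n with f = n/N = 1585/21311 = 0.07437474.
Var(ȳ) = (1 − 0.07437474)·107000/1585 = 0.92562526·67.507886 = 62.487005.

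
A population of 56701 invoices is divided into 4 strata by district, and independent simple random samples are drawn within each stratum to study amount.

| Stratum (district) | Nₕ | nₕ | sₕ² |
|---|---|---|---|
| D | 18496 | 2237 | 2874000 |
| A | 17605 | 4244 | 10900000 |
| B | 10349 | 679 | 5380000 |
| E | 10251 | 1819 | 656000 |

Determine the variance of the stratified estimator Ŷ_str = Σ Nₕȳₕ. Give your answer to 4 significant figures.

Var(Ŷ_str) = Σₕ Nₕ²(1 − fₕ)sₕ²/nₕ.
D: 18496²·(1 − 2237/18496)·2874000/2237 = 3.8636024 × 10^11.
A: 17605²·(1 − 4244/17605)·10900000/4244 = 6.0412404 × 10^11.
B: 10349²·(1 − 679/10349)·5380000/679 = 7.9293459 × 10^11.
E: 10251²·(1 − 1819/10251)·656000/1819 = 3.1172237 × 10^10.
Sum = 1.8145911 × 10^12.

1.815 × 10^12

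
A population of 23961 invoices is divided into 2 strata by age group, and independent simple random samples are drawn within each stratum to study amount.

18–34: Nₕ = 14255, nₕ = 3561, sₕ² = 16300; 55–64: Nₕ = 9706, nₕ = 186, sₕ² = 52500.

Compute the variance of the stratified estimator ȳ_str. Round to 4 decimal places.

46.6423

Var(ȳ_str) = Σₕ Wₕ²(1 − fₕ)sₕ²/nₕ with Wₕ = Nₕ/N, N = 23961.
18–34: Wₕ = 0.59492509; term = 0.59492509²·(1 − 0.24980709)·16300/3561 = 1.215383.
55–64: Wₕ = 0.40507491; term = 0.40507491²·(1 − 0.01916340)·52500/186 = 45.426964.
Sum = 46.642347.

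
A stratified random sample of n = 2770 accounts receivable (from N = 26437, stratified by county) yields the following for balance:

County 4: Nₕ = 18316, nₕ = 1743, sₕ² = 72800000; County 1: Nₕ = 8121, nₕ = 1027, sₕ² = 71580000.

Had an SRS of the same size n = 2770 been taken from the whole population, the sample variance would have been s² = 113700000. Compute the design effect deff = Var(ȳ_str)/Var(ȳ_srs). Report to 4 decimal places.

0.6500

Var(ȳ_str) = Σ Wₕ²(1−fₕ)sₕ²/nₕ with Wₕ = Nₕ/26437:
  County 4: (18316/26437)²·(1−1743/18316)·72800000/1743 = 18140.173
  County 1: (8121/26437)²·(1−1027/8121)·71580000/1027 = 5745.1001
  → Var(ȳ_str) = 23885.273.
Var(ȳ_srs) = (1 − 2770/26437)·113700000/2770 = 36746.141.
deff = 23885.273 / 36746.141 = 0.6500.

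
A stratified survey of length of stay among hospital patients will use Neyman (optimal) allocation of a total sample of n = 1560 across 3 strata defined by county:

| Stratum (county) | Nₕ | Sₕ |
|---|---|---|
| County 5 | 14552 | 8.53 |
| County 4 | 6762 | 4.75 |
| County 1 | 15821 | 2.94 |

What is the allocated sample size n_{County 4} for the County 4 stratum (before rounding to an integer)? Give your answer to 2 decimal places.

247.12

Neyman allocation: nₕ = n·NₕSₕ / Σⱼ NⱼSⱼ.
Σ NⱼSⱼ = 14552·8.53 + 6762·4.75 + 15821·2.94 = 202761.8.
n_{County 4} = 1560·6762·4.75 / 202761.8 = 247.12.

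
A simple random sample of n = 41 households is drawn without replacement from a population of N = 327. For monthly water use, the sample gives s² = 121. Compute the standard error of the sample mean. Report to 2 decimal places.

Under SRS without replacement, Var(ȳ) = (1 − f)·s²/n with f = n/N = 41/327 = 0.12538226.
Var(ȳ) = (1 − 0.12538226)·121/41 = 0.87461774·2.9512195 = 2.5811889.
SE(ȳ) = √(2.5811889) = 1.61.

1.61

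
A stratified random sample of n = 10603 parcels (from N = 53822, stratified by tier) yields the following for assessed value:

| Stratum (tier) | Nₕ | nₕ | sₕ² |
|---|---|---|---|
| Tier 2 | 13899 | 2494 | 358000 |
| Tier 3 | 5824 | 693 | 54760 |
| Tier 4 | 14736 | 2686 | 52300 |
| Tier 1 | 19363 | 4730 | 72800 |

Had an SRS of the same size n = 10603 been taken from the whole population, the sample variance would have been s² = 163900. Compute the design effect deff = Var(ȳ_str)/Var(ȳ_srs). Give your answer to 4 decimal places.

0.9159

Var(ȳ_str) = Σ Wₕ²(1−fₕ)sₕ²/nₕ with Wₕ = Nₕ/53822:
  Tier 2: (13899/53822)²·(1−2494/13899)·358000/2494 = 7.8549922
  Tier 3: (5824/53822)²·(1−693/5824)·54760/693 = 0.81514322
  Tier 4: (14736/53822)²·(1−2686/14736)·52300/2686 = 1.1935557
  Tier 1: (19363/53822)²·(1−4730/19363)·72800/4730 = 1.5054162
  → Var(ȳ_str) = 11.369107.
Var(ȳ_srs) = (1 − 10603/53822)·163900/10603 = 12.412666.
deff = 11.369107 / 12.412666 = 0.9159.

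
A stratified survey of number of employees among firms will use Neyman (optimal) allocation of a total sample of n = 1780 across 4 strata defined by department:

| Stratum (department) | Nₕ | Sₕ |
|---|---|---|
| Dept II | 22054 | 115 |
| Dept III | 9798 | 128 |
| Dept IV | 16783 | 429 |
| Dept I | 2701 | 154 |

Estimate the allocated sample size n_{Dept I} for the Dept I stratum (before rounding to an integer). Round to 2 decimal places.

Neyman allocation: nₕ = n·NₕSₕ / Σⱼ NⱼSⱼ.
Σ NⱼSⱼ = 22054·115 + 9798·128 + 16783·429 + 2701·154 = 1.1406215 × 10^7.
n_{Dept I} = 1780·2701·154 / (1.1406215 × 10^7) = 64.91.

64.91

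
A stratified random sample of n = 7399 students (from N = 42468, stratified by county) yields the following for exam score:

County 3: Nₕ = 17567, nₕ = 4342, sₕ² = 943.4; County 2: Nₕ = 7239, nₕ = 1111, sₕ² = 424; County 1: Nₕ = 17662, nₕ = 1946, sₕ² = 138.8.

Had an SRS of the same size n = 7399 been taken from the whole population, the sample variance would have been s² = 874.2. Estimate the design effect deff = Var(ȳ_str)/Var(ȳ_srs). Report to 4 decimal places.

Var(ȳ_str) = Σ Wₕ²(1−fₕ)sₕ²/nₕ with Wₕ = Nₕ/42468:
  County 3: (17567/42468)²·(1−4342/17567)·943.4/4342 = 0.027988248
  County 2: (7239/42468)²·(1−1111/7239)·424/1111 = 0.0093869718
  County 1: (17662/42468)²·(1−1946/17662)·138.8/1946 = 0.010977537
  → Var(ȳ_str) = 0.048352757.
Var(ȳ_srs) = (1 − 7399/42468)·874.2/7399 = 0.097566191.
deff = 0.048352757 / 0.097566191 = 0.4956.

0.4956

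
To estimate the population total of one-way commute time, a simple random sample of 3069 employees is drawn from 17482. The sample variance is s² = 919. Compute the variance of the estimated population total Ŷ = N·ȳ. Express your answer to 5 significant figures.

Var(Ŷ) = N²·Var(ȳ) = N²·(1 − n/N)·s²/n.
f = 3069/17482 = 0.17555200; Var(ȳ) = 0.82444800·919/3069 = 0.24687772.
Var(Ŷ) = 17482² · 0.24687772 = 7.5450849 × 10^7.

7.5451 × 10^7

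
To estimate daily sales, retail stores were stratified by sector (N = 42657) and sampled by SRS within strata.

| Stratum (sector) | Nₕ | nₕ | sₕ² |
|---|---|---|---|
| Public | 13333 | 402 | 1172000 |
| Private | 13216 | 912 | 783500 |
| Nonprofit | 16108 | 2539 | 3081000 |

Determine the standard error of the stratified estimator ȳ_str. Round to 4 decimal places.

22.3331

Var(ȳ_str) = Σₕ Wₕ²(1 − fₕ)sₕ²/nₕ with Wₕ = Nₕ/N, N = 42657.
Public: Wₕ = 0.31256300; term = 0.31256300²·(1 − 0.03015075)·1172000/402 = 276.23642.
Private: Wₕ = 0.30982019; term = 0.30982019²·(1 − 0.06900726)·783500/912 = 76.773245.
Nonprofit: Wₕ = 0.37761680; term = 0.37761680²·(1 − 0.15762354)·3081000/2539 = 145.75983.
Sum = 498.7695.
SE = √(498.7695) = 22.3331.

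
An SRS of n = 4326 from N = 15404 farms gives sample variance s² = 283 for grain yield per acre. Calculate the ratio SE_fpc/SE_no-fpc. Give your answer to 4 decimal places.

f = n/N = 4326/15404 = 0.28083615.
SE_no-fpc = √(s²/n) = 0.25577021; SE_fpc = √((1−f)s²/n) = 0.21690216.
Ratio = √(1−f) = 0.84803529.

0.8480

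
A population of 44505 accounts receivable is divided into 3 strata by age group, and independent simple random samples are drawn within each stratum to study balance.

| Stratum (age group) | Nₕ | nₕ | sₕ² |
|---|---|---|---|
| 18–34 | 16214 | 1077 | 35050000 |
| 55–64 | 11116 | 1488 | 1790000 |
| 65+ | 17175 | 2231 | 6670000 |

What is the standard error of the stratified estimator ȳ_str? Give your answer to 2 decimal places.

Var(ȳ_str) = Σₕ Wₕ²(1 − fₕ)sₕ²/nₕ with Wₕ = Nₕ/N, N = 44505.
18–34: Wₕ = 0.36431862; term = 0.36431862²·(1 − 0.06642408)·35050000/1077 = 4032.5957.
55–64: Wₕ = 0.24976969; term = 0.24976969²·(1 − 0.13386110)·1790000/1488 = 65.000562.
65+: Wₕ = 0.38591170; term = 0.38591170²·(1 − 0.12989811)·6670000/2231 = 387.41128.
Sum = 4485.0075.
SE = √(4485.0075) = 66.97.

66.97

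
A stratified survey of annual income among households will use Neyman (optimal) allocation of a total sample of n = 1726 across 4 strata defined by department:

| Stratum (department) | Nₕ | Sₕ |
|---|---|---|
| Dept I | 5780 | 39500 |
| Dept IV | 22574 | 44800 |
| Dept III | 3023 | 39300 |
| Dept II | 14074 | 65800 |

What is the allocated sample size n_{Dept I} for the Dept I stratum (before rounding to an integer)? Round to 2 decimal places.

172.49

Neyman allocation: nₕ = n·NₕSₕ / Σⱼ NⱼSⱼ.
Σ NⱼSⱼ = 5780·39500 + 22574·44800 + 3023·39300 + 14074·65800 = 2.2844983 × 10^9.
n_{Dept I} = 1726·5780·39500 / (2.2844983 × 10^9) = 172.49.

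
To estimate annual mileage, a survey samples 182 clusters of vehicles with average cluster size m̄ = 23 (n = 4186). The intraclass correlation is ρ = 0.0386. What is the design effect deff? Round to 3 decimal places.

deff = 1 + (23 − 1)·0.0386 = 1 + 0.8492 = 1.8492.

1.849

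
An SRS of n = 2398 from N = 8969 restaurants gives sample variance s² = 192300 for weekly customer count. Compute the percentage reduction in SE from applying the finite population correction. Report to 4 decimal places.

f = n/N = 2398/8969 = 0.26736537.
SE_no-fpc = √(s²/n) = 8.9549889; SE_fpc = √((1−f)s²/n) = 7.6649403.
Ratio = √(1−f) = 0.85594079. Reduction = 100·(1 − 0.85594079) = 14.4059%.

14.4059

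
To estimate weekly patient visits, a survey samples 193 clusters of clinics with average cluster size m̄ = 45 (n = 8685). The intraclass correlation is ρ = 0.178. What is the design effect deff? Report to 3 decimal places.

8.832

deff = 1 + (45 − 1)·0.178 = 1 + 7.832 = 8.832.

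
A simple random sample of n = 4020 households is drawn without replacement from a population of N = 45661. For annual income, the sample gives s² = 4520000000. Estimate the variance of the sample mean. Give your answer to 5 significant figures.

1.0254 × 10^6

Under SRS without replacement, Var(ȳ) = (1 − f)·s²/n with f = n/N = 4020/45661 = 0.08804012.
Var(ȳ) = (1 − 0.08804012)·4520000000/4020 = 0.91195988·1.1243781 × 10^6 = 1.0253877 × 10^6.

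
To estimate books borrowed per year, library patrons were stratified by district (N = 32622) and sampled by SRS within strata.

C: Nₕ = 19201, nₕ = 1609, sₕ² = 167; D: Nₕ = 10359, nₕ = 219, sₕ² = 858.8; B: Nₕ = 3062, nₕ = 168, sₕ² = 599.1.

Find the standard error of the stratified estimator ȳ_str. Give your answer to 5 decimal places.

Var(ȳ_str) = Σₕ Wₕ²(1 − fₕ)sₕ²/nₕ with Wₕ = Nₕ/N, N = 32622.
C: Wₕ = 0.58859052; term = 0.58859052²·(1 − 0.08379772)·167/1609 = 0.032944151.
D: Wₕ = 0.31754644; term = 0.31754644²·(1 − 0.02114104)·858.8/219 = 0.38706379.
B: Wₕ = 0.09386304; term = 0.09386304²·(1 − 0.05486610)·599.1/168 = 0.029694265.
Sum = 0.44970221.
SE = √(0.44970221) = 0.67060.

0.67060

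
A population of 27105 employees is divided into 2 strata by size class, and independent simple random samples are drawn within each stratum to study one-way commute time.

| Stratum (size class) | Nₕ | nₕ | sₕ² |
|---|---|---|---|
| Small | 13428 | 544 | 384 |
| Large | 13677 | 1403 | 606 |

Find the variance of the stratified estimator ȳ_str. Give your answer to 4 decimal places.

0.2649

Var(ȳ_str) = Σₕ Wₕ²(1 − fₕ)sₕ²/nₕ with Wₕ = Nₕ/N, N = 27105.
Small: Wₕ = 0.49540675; term = 0.49540675²·(1 − 0.04051236)·384/544 = 0.1662247.
Large: Wₕ = 0.50459325; term = 0.50459325²·(1 − 0.10258098)·606/1403 = 0.098694533.
Sum = 0.26491923.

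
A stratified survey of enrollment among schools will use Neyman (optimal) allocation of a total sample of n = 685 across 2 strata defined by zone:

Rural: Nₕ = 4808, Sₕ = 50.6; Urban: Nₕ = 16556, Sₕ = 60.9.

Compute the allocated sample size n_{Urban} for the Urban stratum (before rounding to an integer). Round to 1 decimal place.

551.8

Neyman allocation: nₕ = n·NₕSₕ / Σⱼ NⱼSⱼ.
Σ NⱼSⱼ = 4808·50.6 + 16556·60.9 = 1.2515452 × 10^6.
n_{Urban} = 685·16556·60.9 / (1.2515452 × 10^6) = 551.8.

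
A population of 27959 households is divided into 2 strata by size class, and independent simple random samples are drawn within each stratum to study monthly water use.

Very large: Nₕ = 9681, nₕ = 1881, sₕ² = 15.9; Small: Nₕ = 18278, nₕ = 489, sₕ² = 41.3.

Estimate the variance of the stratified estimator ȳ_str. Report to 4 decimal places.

0.0359

Var(ȳ_str) = Σₕ Wₕ²(1 − fₕ)sₕ²/nₕ with Wₕ = Nₕ/N, N = 27959.
Very large: Wₕ = 0.34625702; term = 0.34625702²·(1 − 0.19429811)·15.9/1881 = 8.1654455 × 10^-4.
Small: Wₕ = 0.65374298; term = 0.65374298²·(1 − 0.02675347)·41.3/489 = 0.035129999.
Sum = 0.035946544.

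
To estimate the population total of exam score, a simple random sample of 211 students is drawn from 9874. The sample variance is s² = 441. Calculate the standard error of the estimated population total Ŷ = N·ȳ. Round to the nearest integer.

Var(Ŷ) = N²·Var(ȳ) = N²·(1 − n/N)·s²/n.
f = 211/9874 = 0.02136925; Var(ȳ) = 0.97863075·441/211 = 2.0453846.
Var(Ŷ) = 9874² · 2.0453846 = 1.9941656 × 10^8.
SE(Ŷ) = √(1.9941656 × 10^8) = 14121.

14121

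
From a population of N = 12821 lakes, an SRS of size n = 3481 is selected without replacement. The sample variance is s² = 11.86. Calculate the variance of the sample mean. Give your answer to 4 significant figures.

Under SRS without replacement, Var(ȳ) = (1 − f)·s²/n with f = n/N = 3481/12821 = 0.27150768.
Var(ȳ) = (1 − 0.27150768)·11.86/3481 = 0.72849232·0.0034070669 = 0.0024820221.

0.002482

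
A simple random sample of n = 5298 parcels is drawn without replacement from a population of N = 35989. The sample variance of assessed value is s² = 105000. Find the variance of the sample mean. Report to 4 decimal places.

16.9012

Under SRS without replacement, Var(ȳ) = (1 − f)·s²/n with f = n/N = 5298/35989 = 0.14721165.
Var(ȳ) = (1 − 0.14721165)·105000/5298 = 0.85278835·19.8188 = 16.901241.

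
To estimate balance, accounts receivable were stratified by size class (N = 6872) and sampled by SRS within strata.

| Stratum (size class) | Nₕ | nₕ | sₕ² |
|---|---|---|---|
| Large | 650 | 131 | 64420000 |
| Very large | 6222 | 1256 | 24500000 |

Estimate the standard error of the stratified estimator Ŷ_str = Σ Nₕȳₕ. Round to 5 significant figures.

Var(Ŷ_str) = Σₕ Nₕ²(1 − fₕ)sₕ²/nₕ.
Large: 650²·(1 − 131/650)·64420000/131 = 1.6589379 × 10^11.
Very large: 6222²·(1 − 1256/6222)·24500000/1256 = 6.0271662 × 10^11.
Sum = 7.6861041 × 10^11.
SE = √(7.6861041 × 10^11) = 876700.

876700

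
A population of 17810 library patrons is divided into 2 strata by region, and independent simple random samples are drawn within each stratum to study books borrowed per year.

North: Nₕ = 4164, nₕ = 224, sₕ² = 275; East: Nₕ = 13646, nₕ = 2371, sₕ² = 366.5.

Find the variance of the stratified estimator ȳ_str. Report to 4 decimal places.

Var(ȳ_str) = Σₕ Wₕ²(1 − fₕ)sₕ²/nₕ with Wₕ = Nₕ/N, N = 17810.
North: Wₕ = 0.23380124; term = 0.23380124²·(1 − 0.05379443)·275/224 = 0.063498546.
East: Wₕ = 0.76619876; term = 0.76619876²·(1 − 0.17375055)·366.5/2371 = 0.074978458.
Sum = 0.138477.

0.1385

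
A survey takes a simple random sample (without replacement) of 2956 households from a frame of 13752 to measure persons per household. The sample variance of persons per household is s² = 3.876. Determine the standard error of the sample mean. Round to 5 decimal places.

0.03208

Under SRS without replacement, Var(ȳ) = (1 − f)·s²/n with f = n/N = 2956/13752 = 0.21495055.
Var(ȳ) = (1 − 0.21495055)·3.876/2956 = 0.78504945·0.0013112314 = 0.0010293815.
SE(ȳ) = √(0.0010293815) = 0.03208.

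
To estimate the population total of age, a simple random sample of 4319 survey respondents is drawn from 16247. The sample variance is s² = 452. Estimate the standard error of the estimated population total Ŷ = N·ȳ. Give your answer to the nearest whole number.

Var(Ŷ) = N²·Var(ȳ) = N²·(1 − n/N)·s²/n.
f = 4319/16247 = 0.26583369; Var(ȳ) = 0.73416631·452/4319 = 0.076833334.
Var(Ŷ) = 16247² · 0.076833334 = 2.0281312 × 10^7.
SE(Ŷ) = √(2.0281312 × 10^7) = 4503.

4503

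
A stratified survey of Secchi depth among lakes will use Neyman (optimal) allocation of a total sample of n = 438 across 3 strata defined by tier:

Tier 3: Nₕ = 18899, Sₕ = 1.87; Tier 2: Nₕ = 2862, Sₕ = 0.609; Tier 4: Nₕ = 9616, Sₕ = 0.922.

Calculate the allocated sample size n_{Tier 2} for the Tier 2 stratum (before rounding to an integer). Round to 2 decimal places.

Neyman allocation: nₕ = n·NₕSₕ / Σⱼ NⱼSⱼ.
Σ NⱼSⱼ = 18899·1.87 + 2862·0.609 + 9616·0.922 = 45950.04.
n_{Tier 2} = 438·2862·0.609 / 45950.04 = 16.61.

16.61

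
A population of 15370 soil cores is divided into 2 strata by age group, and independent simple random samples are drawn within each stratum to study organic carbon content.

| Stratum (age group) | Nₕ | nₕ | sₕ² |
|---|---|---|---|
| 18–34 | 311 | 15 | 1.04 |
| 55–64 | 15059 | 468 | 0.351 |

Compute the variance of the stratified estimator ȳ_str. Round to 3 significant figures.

Var(ȳ_str) = Σₕ Wₕ²(1 − fₕ)sₕ²/nₕ with Wₕ = Nₕ/N, N = 15370.
18–34: Wₕ = 0.02023422; term = 0.02023422²·(1 − 0.04823151)·1.04/15 = 2.701758 × 10^-5.
55–64: Wₕ = 0.97976578; term = 0.97976578²·(1 − 0.03107776)·0.351/468 = 6.9758112 × 10^-4.
Sum = 7.245987 × 10^-4.

7.25 × 10^-4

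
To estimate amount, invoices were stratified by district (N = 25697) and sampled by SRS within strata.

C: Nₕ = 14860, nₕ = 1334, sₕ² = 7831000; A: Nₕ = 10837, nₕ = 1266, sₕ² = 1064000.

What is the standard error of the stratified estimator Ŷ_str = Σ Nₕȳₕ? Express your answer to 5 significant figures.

1.1256 × 10^6

Var(Ŷ_str) = Σₕ Nₕ²(1 − fₕ)sₕ²/nₕ.
C: 14860²·(1 − 1334/14860)·7831000/1334 = 1.1799119 × 10^12.
A: 10837²·(1 − 1266/10837)·1064000/1266 = 8.7171458 × 10^10.
Sum = 1.2670834 × 10^12.
SE = √(1.2670834 × 10^12) = 1.1256 × 10^6.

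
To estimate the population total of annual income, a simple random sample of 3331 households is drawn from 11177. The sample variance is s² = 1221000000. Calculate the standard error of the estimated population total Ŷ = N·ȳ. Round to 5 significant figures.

Var(Ŷ) = N²·Var(ȳ) = N²·(1 − n/N)·s²/n.
f = 3331/11177 = 0.29802273; Var(ȳ) = 0.70197727·1221000000/3331 = 257314.4.
Var(Ŷ) = 11177² · 257314.4 = 3.2145086 × 10^13.
SE(Ŷ) = √(3.2145086 × 10^13) = 5.6697 × 10^6.

5.6697 × 10^6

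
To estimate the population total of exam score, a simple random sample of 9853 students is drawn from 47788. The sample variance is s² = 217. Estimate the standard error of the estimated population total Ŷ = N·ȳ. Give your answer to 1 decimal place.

Var(Ŷ) = N²·Var(ȳ) = N²·(1 − n/N)·s²/n.
f = 9853/47788 = 0.20618147; Var(ȳ) = 0.79381853·217/9853 = 0.01748286.
Var(Ŷ) = 47788² · 0.01748286 = 3.9925484 × 10^7.
SE(Ŷ) = √(3.9925484 × 10^7) = 6318.7.

6318.7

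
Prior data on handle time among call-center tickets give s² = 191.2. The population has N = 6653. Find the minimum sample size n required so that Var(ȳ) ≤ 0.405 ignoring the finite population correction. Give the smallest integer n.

Without fpc, n₀ = s²/D = 191.2/0.405 = 472.0988.
Rounding up, n = 473.

473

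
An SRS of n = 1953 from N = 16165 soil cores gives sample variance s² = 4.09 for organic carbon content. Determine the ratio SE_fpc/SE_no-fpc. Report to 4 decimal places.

f = n/N = 1953/16165 = 0.12081658.
SE_no-fpc = √(s²/n) = 0.045762583; SE_fpc = √((1−f)s²/n) = 0.042909186.
Ratio = √(1−f) = 0.93764781.

0.9376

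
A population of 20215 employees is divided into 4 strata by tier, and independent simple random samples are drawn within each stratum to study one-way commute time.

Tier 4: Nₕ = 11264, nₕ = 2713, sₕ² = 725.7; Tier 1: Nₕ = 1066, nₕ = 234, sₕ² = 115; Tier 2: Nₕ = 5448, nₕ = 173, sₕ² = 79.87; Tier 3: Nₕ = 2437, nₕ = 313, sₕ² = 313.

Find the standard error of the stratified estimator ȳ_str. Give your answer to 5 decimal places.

0.33053

Var(ȳ_str) = Σₕ Wₕ²(1 − fₕ)sₕ²/nₕ with Wₕ = Nₕ/N, N = 20215.
Tier 4: Wₕ = 0.55720999; term = 0.55720999²·(1 − 0.24085582)·725.7/2713 = 0.06304772.
Tier 1: Wₕ = 0.05273312; term = 0.05273312²·(1 − 0.21951220)·115/234 = 0.001066633.
Tier 2: Wₕ = 0.26950284; term = 0.26950284²·(1 − 0.03175477)·79.87/173 = 0.03246756.
Tier 3: Wₕ = 0.12055404; term = 0.12055404²·(1 − 0.12843660)·313/313 = 0.012666673.
Sum = 0.10924859.
SE = √(0.10924859) = 0.33053.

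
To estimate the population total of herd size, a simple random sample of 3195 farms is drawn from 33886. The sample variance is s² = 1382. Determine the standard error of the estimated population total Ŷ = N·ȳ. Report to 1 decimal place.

Var(Ŷ) = N²·Var(ȳ) = N²·(1 − n/N)·s²/n.
f = 3195/33886 = 0.09428673; Var(ȳ) = 0.90571327·1382/3195 = 0.39176706.
Var(Ŷ) = 33886² · 0.39176706 = 4.4985083 × 10^8.
SE(Ŷ) = √(4.4985083 × 10^8) = 21209.7.

21209.7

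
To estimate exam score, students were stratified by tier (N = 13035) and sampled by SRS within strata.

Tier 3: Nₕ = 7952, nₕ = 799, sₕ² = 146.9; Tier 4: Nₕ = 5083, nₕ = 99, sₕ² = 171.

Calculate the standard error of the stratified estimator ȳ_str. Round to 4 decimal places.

0.5649

Var(ȳ_str) = Σₕ Wₕ²(1 − fₕ)sₕ²/nₕ with Wₕ = Nₕ/N, N = 13035.
Tier 3: Wₕ = 0.61004987; term = 0.61004987²·(1 − 0.10047787)·146.9/799 = 0.06154851.
Tier 4: Wₕ = 0.38995013; term = 0.38995013²·(1 − 0.01947669)·171/99 = 0.25753543.
Sum = 0.31908394.
SE = √(0.31908394) = 0.5649.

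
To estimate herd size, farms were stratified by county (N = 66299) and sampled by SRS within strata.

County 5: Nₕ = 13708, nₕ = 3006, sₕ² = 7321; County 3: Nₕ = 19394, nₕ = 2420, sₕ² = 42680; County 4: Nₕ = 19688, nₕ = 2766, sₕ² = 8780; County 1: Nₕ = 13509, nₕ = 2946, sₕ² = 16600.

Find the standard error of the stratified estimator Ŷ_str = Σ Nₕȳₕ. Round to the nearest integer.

89580

Var(Ŷ_str) = Σₕ Nₕ²(1 − fₕ)sₕ²/nₕ.
County 5: 13708²·(1 − 3006/13708)·7321/3006 = 3.5728968 × 10^8.
County 3: 19394²·(1 − 2420/19394)·42680/2420 = 5.8057808 × 10^9.
County 4: 19688²·(1 − 2766/19688)·8780/2766 = 1.0575371 × 10^9.
County 1: 13509²·(1 − 2946/13509)·16600/2946 = 8.0405513 × 10^8.
Sum = 8.0246627 × 10^9.
SE = √(8.0246627 × 10^9) = 89580.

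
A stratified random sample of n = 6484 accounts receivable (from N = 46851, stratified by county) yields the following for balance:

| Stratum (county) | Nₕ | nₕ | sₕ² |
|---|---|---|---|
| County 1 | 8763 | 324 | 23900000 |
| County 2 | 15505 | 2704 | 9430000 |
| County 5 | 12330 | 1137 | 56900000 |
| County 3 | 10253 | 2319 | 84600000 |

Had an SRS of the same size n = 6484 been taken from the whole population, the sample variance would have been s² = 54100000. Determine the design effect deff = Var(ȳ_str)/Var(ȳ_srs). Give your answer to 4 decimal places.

1.0153

Var(ȳ_str) = Σ Wₕ²(1−fₕ)sₕ²/nₕ with Wₕ = Nₕ/46851:
  County 1: (8763/46851)²·(1−324/8763)·23900000/324 = 2485.1863
  County 2: (15505/46851)²·(1−2704/15505)·9430000/2704 = 315.34282
  County 5: (12330/46851)²·(1−1137/12330)·56900000/1137 = 3146.4704
  County 3: (10253/46851)²·(1−2319/10253)·84600000/2319 = 1351.9949
  → Var(ȳ_str) = 7298.9944.
Var(ȳ_srs) = (1 − 6484/46851)·54100000/6484 = 7188.8905.
deff = 7298.9944 / 7188.8905 = 1.0153.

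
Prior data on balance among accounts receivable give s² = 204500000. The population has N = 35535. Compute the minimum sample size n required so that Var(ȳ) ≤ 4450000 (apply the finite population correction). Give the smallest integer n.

Without fpc, n₀ = s²/D = 204500000/4450000 = 45.9551.
With fpc, (1 − n/N)·s²/n ≤ D requires n ≥ n₀/(1 + n₀/N) = 45.9551/(1 + 45.9551/35535) = 45.8957.
Rounding up, n = 46.

46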